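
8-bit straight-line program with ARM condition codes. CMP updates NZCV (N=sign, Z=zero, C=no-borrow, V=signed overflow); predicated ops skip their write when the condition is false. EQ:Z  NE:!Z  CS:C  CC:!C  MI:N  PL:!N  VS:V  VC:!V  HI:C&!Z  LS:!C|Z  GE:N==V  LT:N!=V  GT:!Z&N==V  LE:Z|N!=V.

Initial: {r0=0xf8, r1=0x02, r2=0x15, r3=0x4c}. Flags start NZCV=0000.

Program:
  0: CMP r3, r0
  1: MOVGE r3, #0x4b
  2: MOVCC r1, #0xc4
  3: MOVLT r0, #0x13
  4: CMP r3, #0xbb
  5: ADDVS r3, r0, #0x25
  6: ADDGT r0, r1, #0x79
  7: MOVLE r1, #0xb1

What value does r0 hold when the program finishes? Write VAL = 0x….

[0] flags=0000 → (cmp)
[1] flags=0000 GE?T → r3=0x4b
[2] flags=0000 CC?T → r1=0xc4
[3] flags=0000 LT?F → skip
[4] flags=1001 → (cmp)
[5] flags=1001 VS?T → r3=0x1d
[6] flags=1001 GT?T → r0=0x3d
[7] flags=1001 LE?F → skip

VAL = 0x3d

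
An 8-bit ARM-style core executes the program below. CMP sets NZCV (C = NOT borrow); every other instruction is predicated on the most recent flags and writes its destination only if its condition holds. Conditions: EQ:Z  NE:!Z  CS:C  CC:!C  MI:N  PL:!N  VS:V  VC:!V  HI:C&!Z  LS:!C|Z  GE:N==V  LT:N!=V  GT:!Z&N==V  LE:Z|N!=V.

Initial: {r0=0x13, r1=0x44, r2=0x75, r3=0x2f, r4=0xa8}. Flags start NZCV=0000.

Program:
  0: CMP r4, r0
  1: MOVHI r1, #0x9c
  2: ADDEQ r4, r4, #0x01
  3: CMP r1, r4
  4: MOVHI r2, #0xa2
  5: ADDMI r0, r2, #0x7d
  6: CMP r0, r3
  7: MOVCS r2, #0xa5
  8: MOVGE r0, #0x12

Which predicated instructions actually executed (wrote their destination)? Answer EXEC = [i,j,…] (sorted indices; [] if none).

[0] flags=1010 → (cmp)
[1] flags=1010 HI?T → r1=0x9c
[2] flags=1010 EQ?F → skip
[3] flags=1000 → (cmp)
[4] flags=1000 HI?F → skip
[5] flags=1000 MI?T → r0=0xf2
[6] flags=1010 → (cmp)
[7] flags=1010 CS?T → r2=0xa5
[8] flags=1010 GE?F → skip

EXEC = [1,5,7]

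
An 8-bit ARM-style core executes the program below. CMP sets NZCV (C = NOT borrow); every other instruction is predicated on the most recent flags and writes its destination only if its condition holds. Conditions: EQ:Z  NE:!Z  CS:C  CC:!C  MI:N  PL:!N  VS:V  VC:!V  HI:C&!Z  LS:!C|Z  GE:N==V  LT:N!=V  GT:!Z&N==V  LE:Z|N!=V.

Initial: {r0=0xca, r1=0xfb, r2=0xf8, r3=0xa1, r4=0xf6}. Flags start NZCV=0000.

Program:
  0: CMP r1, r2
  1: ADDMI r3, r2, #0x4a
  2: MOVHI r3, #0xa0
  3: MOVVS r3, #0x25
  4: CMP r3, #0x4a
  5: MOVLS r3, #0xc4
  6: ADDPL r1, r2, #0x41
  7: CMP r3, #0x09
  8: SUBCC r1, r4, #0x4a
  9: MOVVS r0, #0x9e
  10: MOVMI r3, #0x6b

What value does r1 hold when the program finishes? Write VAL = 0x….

VAL = 0x39

0: ✓ CMP  NZCV=0010
1: · ADDMI
2: ✓ MOVHI  r3←0xa0
3: · MOVVS
4: ✓ CMP  NZCV=0011
5: · MOVLS
6: ✓ ADDPL  r1←0x39
7: ✓ CMP  NZCV=1010
8: · SUBCC
9: · MOVVS
10: ✓ MOVMI  r3←0x6b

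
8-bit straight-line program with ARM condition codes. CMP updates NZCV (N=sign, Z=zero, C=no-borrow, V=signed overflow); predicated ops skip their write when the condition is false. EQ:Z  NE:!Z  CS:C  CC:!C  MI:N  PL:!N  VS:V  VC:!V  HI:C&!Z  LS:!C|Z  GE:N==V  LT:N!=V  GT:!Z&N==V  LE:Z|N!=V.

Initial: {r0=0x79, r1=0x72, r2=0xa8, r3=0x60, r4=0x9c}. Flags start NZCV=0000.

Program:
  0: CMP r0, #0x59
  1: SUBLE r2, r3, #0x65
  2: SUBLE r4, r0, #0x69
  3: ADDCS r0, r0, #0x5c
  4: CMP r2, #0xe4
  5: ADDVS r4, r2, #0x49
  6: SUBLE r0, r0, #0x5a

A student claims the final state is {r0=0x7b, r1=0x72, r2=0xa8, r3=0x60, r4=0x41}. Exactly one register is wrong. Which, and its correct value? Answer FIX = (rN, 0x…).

FIX = (r4, 0x9c)

[0] flags=0010 → (cmp)
[1] flags=0010 LE?F → skip
[2] flags=0010 LE?F → skip
[3] flags=0010 CS?T → r0=0xd5
[4] flags=1000 → (cmp)
[5] flags=1000 VS?F → skip
[6] flags=1000 LE?T → r0=0x7b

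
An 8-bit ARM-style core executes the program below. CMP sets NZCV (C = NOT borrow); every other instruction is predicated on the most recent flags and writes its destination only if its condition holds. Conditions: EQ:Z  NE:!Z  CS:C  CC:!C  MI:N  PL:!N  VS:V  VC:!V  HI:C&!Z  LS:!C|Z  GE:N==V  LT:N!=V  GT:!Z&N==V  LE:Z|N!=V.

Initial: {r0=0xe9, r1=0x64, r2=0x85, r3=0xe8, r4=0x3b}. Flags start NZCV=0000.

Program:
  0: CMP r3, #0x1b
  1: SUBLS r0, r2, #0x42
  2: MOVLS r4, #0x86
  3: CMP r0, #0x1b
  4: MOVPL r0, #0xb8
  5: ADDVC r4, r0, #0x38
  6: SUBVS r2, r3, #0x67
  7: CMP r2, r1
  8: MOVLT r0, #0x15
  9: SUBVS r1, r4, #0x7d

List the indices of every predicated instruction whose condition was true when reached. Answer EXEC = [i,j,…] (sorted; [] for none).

EXEC = [5,8,9]

[0] flags=1010 → (cmp)
[1] flags=1010 LS?F → skip
[2] flags=1010 LS?F → skip
[3] flags=1010 → (cmp)
[4] flags=1010 PL?F → skip
[5] flags=1010 VC?T → r4=0x21
[6] flags=1010 VS?F → skip
[7] flags=0011 → (cmp)
[8] flags=0011 LT?T → r0=0x15
[9] flags=0011 VS?T → r1=0xa4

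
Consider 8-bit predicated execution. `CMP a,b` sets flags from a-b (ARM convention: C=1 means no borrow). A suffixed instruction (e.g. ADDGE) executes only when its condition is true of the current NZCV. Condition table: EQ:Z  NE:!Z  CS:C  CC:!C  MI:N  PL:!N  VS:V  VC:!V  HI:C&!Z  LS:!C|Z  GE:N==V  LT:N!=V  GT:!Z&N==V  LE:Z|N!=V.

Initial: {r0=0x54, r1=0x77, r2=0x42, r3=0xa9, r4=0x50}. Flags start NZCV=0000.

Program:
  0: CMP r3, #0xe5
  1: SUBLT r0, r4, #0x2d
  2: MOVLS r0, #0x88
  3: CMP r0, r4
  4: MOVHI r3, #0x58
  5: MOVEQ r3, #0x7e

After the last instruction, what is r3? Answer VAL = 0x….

VAL = 0x58

[0] flags=1000 → (cmp)
[1] flags=1000 LT?T → r0=0x23
[2] flags=1000 LS?T → r0=0x88
[3] flags=0011 → (cmp)
[4] flags=0011 HI?T → r3=0x58
[5] flags=0011 EQ?F → skip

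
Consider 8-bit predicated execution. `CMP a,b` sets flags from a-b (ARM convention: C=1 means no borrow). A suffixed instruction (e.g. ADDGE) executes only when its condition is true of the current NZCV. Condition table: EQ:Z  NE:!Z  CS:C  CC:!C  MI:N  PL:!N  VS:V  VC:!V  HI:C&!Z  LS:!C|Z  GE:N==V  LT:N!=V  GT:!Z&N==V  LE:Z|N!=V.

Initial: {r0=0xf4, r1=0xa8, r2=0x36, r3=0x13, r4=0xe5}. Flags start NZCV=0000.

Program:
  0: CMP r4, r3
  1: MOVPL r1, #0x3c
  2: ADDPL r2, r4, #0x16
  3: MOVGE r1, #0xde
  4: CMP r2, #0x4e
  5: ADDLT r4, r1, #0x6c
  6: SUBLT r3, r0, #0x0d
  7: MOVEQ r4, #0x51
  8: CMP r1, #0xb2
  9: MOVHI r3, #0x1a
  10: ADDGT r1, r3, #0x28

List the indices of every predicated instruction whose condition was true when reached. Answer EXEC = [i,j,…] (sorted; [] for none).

EXEC = [5,6]

0: ✓ CMP  NZCV=1010
1: · MOVPL
2: · ADDPL
3: · MOVGE
4: ✓ CMP  NZCV=1000
5: ✓ ADDLT  r4←0x14
6: ✓ SUBLT  r3←0xe7
7: · MOVEQ
8: ✓ CMP  NZCV=1000
9: · MOVHI
10: · ADDGT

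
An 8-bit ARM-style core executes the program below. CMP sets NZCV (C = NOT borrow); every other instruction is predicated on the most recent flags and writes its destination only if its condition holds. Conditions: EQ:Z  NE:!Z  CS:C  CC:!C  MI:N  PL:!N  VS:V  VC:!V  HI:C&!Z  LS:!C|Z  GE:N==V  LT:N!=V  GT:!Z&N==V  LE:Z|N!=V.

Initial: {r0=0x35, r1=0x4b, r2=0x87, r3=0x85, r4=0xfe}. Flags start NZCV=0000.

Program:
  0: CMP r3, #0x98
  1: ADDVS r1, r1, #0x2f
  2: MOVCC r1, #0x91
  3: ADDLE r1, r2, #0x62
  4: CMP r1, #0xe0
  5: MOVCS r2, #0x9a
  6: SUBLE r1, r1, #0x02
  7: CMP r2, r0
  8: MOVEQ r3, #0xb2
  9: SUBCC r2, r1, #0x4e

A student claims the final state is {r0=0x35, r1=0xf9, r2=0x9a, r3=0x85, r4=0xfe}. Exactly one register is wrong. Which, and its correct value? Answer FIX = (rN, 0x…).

FIX = (r1, 0xe9)

0: ✓ CMP  NZCV=1000
1: · ADDVS
2: ✓ MOVCC  r1←0x91
3: ✓ ADDLE  r1←0xe9
4: ✓ CMP  NZCV=0010
5: ✓ MOVCS  r2←0x9a
6: · SUBLE
7: ✓ CMP  NZCV=0011
8: · MOVEQ
9: · SUBCC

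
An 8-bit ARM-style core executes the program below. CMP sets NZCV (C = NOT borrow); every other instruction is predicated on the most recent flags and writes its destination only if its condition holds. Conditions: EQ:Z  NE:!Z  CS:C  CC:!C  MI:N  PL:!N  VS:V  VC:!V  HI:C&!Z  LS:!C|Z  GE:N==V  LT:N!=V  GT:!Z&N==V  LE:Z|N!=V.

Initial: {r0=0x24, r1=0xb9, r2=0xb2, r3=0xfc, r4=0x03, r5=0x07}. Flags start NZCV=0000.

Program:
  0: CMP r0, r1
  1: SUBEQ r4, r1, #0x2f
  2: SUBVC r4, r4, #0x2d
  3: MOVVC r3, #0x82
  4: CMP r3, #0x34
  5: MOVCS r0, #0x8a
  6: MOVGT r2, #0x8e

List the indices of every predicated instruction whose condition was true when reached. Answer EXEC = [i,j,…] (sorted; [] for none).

[0] flags=0000 → (cmp)
[1] flags=0000 EQ?F → skip
[2] flags=0000 VC?T → r4=0xd6
[3] flags=0000 VC?T → r3=0x82
[4] flags=0011 → (cmp)
[5] flags=0011 CS?T → r0=0x8a
[6] flags=0011 GT?F → skip

EXEC = [2,3,5]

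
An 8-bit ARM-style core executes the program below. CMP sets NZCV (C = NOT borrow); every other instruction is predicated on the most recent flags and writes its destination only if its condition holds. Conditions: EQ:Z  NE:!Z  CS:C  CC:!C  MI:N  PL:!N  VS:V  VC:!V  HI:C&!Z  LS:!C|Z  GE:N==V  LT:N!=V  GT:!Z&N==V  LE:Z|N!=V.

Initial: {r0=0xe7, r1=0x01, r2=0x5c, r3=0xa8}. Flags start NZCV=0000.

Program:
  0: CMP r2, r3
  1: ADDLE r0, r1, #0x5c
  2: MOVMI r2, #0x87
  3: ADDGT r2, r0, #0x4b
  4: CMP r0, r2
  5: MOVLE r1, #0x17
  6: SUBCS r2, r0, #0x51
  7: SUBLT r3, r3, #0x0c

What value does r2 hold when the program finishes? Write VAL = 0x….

VAL = 0x96

[0] flags=1001 → (cmp)
[1] flags=1001 LE?F → skip
[2] flags=1001 MI?T → r2=0x87
[3] flags=1001 GT?T → r2=0x32
[4] flags=1010 → (cmp)
[5] flags=1010 LE?T → r1=0x17
[6] flags=1010 CS?T → r2=0x96
[7] flags=1010 LT?T → r3=0x9c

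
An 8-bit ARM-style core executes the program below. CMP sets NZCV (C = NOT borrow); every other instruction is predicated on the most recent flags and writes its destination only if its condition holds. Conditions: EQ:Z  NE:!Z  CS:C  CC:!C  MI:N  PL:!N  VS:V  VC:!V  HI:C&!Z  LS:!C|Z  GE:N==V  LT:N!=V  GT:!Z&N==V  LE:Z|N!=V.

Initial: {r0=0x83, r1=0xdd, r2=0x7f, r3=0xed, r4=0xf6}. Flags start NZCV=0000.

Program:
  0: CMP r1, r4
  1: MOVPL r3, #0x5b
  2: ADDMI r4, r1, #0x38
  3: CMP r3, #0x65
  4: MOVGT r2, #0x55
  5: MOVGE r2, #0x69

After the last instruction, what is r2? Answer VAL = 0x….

VAL = 0x7f

0: ✓ CMP  NZCV=1000
1: · MOVPL
2: ✓ ADDMI  r4←0x15
3: ✓ CMP  NZCV=1010
4: · MOVGT
5: · MOVGE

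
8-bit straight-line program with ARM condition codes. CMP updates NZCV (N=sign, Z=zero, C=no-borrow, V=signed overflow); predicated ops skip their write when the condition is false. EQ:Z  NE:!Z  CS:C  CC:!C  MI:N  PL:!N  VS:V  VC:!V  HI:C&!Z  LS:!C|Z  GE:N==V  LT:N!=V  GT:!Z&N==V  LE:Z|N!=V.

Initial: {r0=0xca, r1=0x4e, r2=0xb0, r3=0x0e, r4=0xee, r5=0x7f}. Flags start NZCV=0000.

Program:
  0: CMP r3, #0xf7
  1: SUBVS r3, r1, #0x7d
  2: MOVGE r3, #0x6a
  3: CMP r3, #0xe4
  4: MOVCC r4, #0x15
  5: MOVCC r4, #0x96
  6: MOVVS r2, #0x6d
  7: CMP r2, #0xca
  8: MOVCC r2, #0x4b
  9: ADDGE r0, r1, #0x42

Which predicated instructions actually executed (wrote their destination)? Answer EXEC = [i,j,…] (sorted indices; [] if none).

0: ✓ CMP  NZCV=0000
1: · SUBVS
2: ✓ MOVGE  r3←0x6a
3: ✓ CMP  NZCV=1001
4: ✓ MOVCC  r4←0x15
5: ✓ MOVCC  r4←0x96
6: ✓ MOVVS  r2←0x6d
7: ✓ CMP  NZCV=1001
8: ✓ MOVCC  r2←0x4b
9: ✓ ADDGE  r0←0x90

EXEC = [2,4,5,6,8,9]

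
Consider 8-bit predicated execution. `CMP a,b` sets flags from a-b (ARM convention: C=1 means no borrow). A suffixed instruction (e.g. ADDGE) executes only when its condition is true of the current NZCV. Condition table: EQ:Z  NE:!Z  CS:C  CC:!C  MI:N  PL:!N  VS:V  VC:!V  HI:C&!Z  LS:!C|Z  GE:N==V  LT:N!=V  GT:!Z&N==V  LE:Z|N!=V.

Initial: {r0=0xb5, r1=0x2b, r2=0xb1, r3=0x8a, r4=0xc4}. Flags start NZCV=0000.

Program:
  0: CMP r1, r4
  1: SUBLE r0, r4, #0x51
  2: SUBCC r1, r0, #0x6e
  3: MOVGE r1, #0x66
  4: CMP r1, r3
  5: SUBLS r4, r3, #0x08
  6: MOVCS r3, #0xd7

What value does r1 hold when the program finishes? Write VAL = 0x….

0: ✓ CMP  NZCV=0000
1: · SUBLE
2: ✓ SUBCC  r1←0x47
3: ✓ MOVGE  r1←0x66
4: ✓ CMP  NZCV=1001
5: ✓ SUBLS  r4←0x82
6: · MOVCS

VAL = 0x66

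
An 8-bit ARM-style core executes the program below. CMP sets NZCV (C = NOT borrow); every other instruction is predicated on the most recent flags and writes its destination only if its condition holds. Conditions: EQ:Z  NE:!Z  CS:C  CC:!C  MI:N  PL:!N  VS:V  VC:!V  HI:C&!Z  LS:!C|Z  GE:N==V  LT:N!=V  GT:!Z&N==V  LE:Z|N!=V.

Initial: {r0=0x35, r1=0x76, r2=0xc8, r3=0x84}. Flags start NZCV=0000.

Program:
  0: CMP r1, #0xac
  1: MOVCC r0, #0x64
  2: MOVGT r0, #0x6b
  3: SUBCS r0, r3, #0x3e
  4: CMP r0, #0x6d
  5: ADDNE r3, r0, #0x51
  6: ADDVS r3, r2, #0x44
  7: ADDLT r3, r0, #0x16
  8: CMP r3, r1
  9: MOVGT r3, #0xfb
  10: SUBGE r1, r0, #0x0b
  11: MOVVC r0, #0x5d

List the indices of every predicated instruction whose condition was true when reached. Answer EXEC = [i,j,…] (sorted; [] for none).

EXEC = [1,2,5,7]

[0] flags=1001 → (cmp)
[1] flags=1001 CC?T → r0=0x64
[2] flags=1001 GT?T → r0=0x6b
[3] flags=1001 CS?F → skip
[4] flags=1000 → (cmp)
[5] flags=1000 NE?T → r3=0xbc
[6] flags=1000 VS?F → skip
[7] flags=1000 LT?T → r3=0x81
[8] flags=0011 → (cmp)
[9] flags=0011 GT?F → skip
[10] flags=0011 GE?F → skip
[11] flags=0011 VC?F → skip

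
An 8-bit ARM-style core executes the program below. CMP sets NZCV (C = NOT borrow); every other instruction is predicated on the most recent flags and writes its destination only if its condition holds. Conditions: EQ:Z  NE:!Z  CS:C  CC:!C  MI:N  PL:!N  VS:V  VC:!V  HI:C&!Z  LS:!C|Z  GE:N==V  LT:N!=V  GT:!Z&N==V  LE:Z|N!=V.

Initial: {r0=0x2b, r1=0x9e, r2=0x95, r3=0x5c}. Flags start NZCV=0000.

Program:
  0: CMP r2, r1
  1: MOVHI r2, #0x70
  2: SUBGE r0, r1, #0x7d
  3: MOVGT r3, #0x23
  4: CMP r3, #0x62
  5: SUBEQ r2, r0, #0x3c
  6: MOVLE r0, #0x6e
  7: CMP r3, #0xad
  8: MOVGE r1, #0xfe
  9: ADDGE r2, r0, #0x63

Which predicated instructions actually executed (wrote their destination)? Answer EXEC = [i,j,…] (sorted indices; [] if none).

EXEC = [6,8,9]

0: ✓ CMP  NZCV=1000
1: · MOVHI
2: · SUBGE
3: · MOVGT
4: ✓ CMP  NZCV=1000
5: · SUBEQ
6: ✓ MOVLE  r0←0x6e
7: ✓ CMP  NZCV=1001
8: ✓ MOVGE  r1←0xfe
9: ✓ ADDGE  r2←0xd1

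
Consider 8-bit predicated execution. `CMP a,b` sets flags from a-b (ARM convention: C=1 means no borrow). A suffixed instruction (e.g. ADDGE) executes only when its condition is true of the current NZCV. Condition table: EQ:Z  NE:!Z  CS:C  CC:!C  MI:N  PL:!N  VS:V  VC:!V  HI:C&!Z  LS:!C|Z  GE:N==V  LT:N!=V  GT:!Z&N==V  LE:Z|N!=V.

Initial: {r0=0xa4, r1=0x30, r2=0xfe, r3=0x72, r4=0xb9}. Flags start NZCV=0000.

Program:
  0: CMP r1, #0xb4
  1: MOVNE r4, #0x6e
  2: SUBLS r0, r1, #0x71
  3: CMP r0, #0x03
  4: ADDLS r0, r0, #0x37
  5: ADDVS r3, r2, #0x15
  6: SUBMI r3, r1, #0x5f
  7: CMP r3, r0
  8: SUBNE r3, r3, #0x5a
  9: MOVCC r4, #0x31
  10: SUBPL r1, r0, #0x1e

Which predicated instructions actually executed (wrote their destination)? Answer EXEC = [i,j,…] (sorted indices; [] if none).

EXEC = [1,2,6,8,10]

[0] flags=0000 → (cmp)
[1] flags=0000 NE?T → r4=0x6e
[2] flags=0000 LS?T → r0=0xbf
[3] flags=1010 → (cmp)
[4] flags=1010 LS?F → skip
[5] flags=1010 VS?F → skip
[6] flags=1010 MI?T → r3=0xd1
[7] flags=0010 → (cmp)
[8] flags=0010 NE?T → r3=0x77
[9] flags=0010 CC?F → skip
[10] flags=0010 PL?T → r1=0xa1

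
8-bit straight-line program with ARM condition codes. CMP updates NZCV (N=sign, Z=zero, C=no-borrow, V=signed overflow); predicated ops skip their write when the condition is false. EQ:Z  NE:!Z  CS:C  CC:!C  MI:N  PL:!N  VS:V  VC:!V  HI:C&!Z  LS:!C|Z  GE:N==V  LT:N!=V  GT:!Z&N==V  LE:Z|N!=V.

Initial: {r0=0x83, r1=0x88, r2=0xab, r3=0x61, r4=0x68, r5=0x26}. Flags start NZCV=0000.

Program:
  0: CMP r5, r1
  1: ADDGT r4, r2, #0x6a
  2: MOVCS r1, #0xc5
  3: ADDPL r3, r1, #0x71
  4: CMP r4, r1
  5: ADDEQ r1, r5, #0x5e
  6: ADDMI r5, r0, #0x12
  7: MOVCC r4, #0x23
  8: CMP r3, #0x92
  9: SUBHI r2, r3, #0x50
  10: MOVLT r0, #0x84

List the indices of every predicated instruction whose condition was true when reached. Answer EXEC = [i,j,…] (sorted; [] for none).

[0] flags=1001 → (cmp)
[1] flags=1001 GT?T → r4=0x15
[2] flags=1001 CS?F → skip
[3] flags=1001 PL?F → skip
[4] flags=1001 → (cmp)
[5] flags=1001 EQ?F → skip
[6] flags=1001 MI?T → r5=0x95
[7] flags=1001 CC?T → r4=0x23
[8] flags=1001 → (cmp)
[9] flags=1001 HI?F → skip
[10] flags=1001 LT?F → skip

EXEC = [1,6,7]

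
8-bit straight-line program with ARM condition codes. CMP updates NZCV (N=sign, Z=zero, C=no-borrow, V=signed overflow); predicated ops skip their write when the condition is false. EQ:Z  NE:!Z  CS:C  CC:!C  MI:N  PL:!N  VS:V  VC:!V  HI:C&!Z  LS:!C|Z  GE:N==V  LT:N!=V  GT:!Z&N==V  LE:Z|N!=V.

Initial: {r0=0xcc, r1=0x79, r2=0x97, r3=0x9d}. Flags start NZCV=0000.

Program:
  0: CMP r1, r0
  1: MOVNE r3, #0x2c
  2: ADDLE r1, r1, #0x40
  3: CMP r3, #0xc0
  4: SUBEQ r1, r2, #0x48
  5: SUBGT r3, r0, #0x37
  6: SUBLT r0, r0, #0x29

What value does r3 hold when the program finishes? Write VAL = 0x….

[0] flags=1001 → (cmp)
[1] flags=1001 NE?T → r3=0x2c
[2] flags=1001 LE?F → skip
[3] flags=0000 → (cmp)
[4] flags=0000 EQ?F → skip
[5] flags=0000 GT?T → r3=0x95
[6] flags=0000 LT?F → skip

VAL = 0x95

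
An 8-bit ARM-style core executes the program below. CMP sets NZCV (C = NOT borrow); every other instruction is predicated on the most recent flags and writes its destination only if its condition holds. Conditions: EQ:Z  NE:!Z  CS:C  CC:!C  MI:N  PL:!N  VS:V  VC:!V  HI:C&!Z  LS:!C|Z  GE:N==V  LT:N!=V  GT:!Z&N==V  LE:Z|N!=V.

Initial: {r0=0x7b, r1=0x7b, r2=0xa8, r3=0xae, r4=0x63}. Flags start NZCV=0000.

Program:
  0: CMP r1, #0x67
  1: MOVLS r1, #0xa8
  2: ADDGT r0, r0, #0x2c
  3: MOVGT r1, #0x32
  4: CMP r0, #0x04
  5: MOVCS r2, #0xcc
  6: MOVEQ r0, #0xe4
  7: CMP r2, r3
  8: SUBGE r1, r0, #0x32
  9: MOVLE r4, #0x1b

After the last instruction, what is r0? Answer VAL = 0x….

VAL = 0xa7

0: ✓ CMP  NZCV=0010
1: · MOVLS
2: ✓ ADDGT  r0←0xa7
3: ✓ MOVGT  r1←0x32
4: ✓ CMP  NZCV=1010
5: ✓ MOVCS  r2←0xcc
6: · MOVEQ
7: ✓ CMP  NZCV=0010
8: ✓ SUBGE  r1←0x75
9: · MOVLE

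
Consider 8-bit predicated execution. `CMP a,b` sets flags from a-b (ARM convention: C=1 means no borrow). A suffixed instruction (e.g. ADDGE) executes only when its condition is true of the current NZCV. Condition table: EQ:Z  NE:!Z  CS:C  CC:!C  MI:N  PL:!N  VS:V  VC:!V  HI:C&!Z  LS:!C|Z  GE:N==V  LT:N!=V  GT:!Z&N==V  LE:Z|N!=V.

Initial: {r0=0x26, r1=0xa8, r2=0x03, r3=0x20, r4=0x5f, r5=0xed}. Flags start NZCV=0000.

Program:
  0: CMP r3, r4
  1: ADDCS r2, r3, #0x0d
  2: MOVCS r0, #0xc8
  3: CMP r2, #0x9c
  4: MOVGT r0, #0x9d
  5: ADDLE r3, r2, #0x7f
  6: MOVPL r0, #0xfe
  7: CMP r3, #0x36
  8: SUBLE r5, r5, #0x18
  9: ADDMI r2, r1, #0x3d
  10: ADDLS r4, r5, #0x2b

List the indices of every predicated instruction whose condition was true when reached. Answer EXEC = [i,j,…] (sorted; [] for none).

0: ✓ CMP  NZCV=1000
1: · ADDCS
2: · MOVCS
3: ✓ CMP  NZCV=0000
4: ✓ MOVGT  r0←0x9d
5: · ADDLE
6: ✓ MOVPL  r0←0xfe
7: ✓ CMP  NZCV=1000
8: ✓ SUBLE  r5←0xd5
9: ✓ ADDMI  r2←0xe5
10: ✓ ADDLS  r4←0x00

EXEC = [4,6,8,9,10]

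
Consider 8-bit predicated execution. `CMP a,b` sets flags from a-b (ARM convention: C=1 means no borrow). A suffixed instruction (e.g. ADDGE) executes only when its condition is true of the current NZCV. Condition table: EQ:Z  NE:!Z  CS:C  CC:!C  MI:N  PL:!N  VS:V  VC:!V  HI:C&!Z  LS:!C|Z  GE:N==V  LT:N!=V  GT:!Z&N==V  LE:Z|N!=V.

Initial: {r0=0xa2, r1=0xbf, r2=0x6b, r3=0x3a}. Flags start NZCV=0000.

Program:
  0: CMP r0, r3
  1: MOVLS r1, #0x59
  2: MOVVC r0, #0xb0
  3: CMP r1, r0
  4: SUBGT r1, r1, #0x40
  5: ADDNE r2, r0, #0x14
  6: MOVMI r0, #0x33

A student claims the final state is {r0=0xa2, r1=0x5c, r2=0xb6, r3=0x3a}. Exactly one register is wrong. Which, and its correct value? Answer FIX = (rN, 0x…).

[0] flags=0011 → (cmp)
[1] flags=0011 LS?F → skip
[2] flags=0011 VC?F → skip
[3] flags=0010 → (cmp)
[4] flags=0010 GT?T → r1=0x7f
[5] flags=0010 NE?T → r2=0xb6
[6] flags=0010 MI?F → skip

FIX = (r1, 0x7f)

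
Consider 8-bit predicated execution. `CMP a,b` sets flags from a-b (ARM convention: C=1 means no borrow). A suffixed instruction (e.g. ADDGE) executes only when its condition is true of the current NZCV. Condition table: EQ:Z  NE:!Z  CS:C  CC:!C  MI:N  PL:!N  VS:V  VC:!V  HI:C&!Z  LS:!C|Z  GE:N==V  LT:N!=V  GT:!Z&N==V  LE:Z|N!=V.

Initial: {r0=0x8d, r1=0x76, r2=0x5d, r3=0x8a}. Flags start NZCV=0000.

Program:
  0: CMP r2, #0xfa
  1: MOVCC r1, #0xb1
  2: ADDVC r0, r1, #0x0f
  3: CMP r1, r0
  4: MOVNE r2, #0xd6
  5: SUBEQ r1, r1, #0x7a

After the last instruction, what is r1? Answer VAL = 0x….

0: ✓ CMP  NZCV=0000
1: ✓ MOVCC  r1←0xb1
2: ✓ ADDVC  r0←0xc0
3: ✓ CMP  NZCV=1000
4: ✓ MOVNE  r2←0xd6
5: · SUBEQ

VAL = 0xb1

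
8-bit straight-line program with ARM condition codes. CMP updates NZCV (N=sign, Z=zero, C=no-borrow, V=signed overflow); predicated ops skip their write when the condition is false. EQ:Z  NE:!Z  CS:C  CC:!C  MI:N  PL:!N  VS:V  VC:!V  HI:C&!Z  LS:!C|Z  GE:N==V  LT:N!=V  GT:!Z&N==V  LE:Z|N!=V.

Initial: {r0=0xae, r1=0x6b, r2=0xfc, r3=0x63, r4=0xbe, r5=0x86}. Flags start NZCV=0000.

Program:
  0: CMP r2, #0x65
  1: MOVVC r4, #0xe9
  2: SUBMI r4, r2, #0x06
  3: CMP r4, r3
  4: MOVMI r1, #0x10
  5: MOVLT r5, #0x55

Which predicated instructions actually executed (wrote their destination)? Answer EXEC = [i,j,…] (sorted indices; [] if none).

EXEC = [1,2,4,5]

[0] flags=1010 → (cmp)
[1] flags=1010 VC?T → r4=0xe9
[2] flags=1010 MI?T → r4=0xf6
[3] flags=1010 → (cmp)
[4] flags=1010 MI?T → r1=0x10
[5] flags=1010 LT?T → r5=0x55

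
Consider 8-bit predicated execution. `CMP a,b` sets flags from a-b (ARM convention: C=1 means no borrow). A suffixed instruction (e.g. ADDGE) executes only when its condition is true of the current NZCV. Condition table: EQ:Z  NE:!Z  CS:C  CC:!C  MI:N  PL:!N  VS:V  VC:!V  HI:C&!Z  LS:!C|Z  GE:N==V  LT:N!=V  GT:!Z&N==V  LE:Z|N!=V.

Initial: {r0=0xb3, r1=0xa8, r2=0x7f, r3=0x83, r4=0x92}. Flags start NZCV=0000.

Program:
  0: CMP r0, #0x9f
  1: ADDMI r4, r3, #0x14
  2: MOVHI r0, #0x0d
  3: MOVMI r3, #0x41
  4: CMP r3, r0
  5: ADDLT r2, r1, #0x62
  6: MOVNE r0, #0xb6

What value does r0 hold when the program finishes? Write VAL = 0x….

[0] flags=0010 → (cmp)
[1] flags=0010 MI?F → skip
[2] flags=0010 HI?T → r0=0x0d
[3] flags=0010 MI?F → skip
[4] flags=0011 → (cmp)
[5] flags=0011 LT?T → r2=0x0a
[6] flags=0011 NE?T → r0=0xb6

VAL = 0xb6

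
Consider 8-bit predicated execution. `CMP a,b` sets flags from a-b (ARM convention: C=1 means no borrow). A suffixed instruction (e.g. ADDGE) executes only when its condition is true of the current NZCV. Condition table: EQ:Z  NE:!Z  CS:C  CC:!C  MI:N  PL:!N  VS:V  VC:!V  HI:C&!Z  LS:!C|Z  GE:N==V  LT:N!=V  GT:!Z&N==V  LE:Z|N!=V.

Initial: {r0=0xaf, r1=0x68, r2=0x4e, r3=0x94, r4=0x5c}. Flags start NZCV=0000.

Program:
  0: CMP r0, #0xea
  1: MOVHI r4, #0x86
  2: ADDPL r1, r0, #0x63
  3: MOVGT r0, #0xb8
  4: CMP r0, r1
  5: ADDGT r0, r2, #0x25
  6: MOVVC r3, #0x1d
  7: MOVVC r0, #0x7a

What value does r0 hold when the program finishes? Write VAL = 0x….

[0] flags=1000 → (cmp)
[1] flags=1000 HI?F → skip
[2] flags=1000 PL?F → skip
[3] flags=1000 GT?F → skip
[4] flags=0011 → (cmp)
[5] flags=0011 GT?F → skip
[6] flags=0011 VC?F → skip
[7] flags=0011 VC?F → skip

VAL = 0xaf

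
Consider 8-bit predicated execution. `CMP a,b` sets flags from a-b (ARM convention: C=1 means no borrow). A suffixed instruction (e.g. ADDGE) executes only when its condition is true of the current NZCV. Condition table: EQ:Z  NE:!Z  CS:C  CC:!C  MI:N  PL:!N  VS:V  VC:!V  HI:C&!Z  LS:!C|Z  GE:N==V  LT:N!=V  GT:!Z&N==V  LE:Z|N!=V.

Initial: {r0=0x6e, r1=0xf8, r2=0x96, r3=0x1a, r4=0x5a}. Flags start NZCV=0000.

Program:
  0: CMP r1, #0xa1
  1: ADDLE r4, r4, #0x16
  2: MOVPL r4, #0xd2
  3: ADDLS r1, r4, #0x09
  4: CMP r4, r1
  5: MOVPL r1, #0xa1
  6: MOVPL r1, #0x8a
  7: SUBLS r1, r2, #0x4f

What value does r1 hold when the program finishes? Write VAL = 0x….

VAL = 0x47

[0] flags=0010 → (cmp)
[1] flags=0010 LE?F → skip
[2] flags=0010 PL?T → r4=0xd2
[3] flags=0010 LS?F → skip
[4] flags=1000 → (cmp)
[5] flags=1000 PL?F → skip
[6] flags=1000 PL?F → skip
[7] flags=1000 LS?T → r1=0x47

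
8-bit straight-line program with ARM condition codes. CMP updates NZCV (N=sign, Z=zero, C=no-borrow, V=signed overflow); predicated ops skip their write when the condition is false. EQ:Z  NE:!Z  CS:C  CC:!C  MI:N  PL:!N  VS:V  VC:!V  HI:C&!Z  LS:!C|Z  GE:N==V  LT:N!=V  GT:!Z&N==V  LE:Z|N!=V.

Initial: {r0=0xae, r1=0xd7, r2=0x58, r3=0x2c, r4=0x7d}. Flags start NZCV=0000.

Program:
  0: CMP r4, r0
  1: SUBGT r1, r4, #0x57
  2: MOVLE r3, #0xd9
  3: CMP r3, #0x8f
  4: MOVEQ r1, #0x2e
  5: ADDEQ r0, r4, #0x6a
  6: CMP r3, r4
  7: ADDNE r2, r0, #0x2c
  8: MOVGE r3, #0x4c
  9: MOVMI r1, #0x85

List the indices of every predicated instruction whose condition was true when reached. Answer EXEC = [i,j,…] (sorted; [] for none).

0: ✓ CMP  NZCV=1001
1: ✓ SUBGT  r1←0x26
2: · MOVLE
3: ✓ CMP  NZCV=1001
4: · MOVEQ
5: · ADDEQ
6: ✓ CMP  NZCV=1000
7: ✓ ADDNE  r2←0xda
8: · MOVGE
9: ✓ MOVMI  r1←0x85

EXEC = [1,7,9]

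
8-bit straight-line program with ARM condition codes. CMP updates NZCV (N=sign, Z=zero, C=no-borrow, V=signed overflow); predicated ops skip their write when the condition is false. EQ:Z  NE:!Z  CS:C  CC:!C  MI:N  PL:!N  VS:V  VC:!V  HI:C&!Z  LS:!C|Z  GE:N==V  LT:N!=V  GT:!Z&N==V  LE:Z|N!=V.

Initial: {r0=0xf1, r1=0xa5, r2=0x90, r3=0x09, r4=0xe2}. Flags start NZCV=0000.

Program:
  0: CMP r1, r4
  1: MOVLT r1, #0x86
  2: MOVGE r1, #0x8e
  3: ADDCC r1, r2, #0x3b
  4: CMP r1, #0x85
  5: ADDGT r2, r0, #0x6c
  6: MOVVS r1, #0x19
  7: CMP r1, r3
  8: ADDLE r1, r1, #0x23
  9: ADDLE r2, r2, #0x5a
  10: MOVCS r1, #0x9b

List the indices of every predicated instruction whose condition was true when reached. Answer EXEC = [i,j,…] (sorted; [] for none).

0: ✓ CMP  NZCV=1000
1: ✓ MOVLT  r1←0x86
2: · MOVGE
3: ✓ ADDCC  r1←0xcb
4: ✓ CMP  NZCV=0010
5: ✓ ADDGT  r2←0x5d
6: · MOVVS
7: ✓ CMP  NZCV=1010
8: ✓ ADDLE  r1←0xee
9: ✓ ADDLE  r2←0xb7
10: ✓ MOVCS  r1←0x9b

EXEC = [1,3,5,8,9,10]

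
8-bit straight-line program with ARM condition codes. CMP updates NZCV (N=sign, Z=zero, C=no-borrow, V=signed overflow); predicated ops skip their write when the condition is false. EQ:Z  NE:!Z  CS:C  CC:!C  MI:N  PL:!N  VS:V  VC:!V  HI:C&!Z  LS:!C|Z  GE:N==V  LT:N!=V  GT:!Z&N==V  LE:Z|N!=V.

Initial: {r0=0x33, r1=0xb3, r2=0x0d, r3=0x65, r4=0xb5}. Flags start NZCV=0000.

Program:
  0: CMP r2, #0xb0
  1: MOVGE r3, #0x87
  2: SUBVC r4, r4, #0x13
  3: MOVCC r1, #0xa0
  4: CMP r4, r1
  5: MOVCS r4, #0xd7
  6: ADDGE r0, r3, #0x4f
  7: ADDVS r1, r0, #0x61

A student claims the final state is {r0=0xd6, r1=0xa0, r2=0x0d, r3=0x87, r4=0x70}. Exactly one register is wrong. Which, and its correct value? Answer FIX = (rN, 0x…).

FIX = (r4, 0xd7)

[0] flags=0000 → (cmp)
[1] flags=0000 GE?T → r3=0x87
[2] flags=0000 VC?T → r4=0xa2
[3] flags=0000 CC?T → r1=0xa0
[4] flags=0010 → (cmp)
[5] flags=0010 CS?T → r4=0xd7
[6] flags=0010 GE?T → r0=0xd6
[7] flags=0010 VS?F → skip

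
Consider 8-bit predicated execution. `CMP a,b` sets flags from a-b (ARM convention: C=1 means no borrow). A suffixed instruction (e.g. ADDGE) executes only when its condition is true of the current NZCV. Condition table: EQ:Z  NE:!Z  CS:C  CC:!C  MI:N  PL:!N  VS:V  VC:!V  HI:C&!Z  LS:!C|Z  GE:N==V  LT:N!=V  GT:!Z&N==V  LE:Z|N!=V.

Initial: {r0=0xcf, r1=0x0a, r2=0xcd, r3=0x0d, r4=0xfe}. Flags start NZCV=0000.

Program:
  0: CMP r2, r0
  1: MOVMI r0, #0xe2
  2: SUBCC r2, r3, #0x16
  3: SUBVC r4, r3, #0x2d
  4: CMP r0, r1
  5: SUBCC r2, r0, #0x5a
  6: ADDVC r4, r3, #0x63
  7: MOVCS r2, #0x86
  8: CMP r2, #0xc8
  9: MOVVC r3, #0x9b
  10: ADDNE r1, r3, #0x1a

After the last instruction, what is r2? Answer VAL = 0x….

VAL = 0x86

[0] flags=1000 → (cmp)
[1] flags=1000 MI?T → r0=0xe2
[2] flags=1000 CC?T → r2=0xf7
[3] flags=1000 VC?T → r4=0xe0
[4] flags=1010 → (cmp)
[5] flags=1010 CC?F → skip
[6] flags=1010 VC?T → r4=0x70
[7] flags=1010 CS?T → r2=0x86
[8] flags=1000 → (cmp)
[9] flags=1000 VC?T → r3=0x9b
[10] flags=1000 NE?T → r1=0xb5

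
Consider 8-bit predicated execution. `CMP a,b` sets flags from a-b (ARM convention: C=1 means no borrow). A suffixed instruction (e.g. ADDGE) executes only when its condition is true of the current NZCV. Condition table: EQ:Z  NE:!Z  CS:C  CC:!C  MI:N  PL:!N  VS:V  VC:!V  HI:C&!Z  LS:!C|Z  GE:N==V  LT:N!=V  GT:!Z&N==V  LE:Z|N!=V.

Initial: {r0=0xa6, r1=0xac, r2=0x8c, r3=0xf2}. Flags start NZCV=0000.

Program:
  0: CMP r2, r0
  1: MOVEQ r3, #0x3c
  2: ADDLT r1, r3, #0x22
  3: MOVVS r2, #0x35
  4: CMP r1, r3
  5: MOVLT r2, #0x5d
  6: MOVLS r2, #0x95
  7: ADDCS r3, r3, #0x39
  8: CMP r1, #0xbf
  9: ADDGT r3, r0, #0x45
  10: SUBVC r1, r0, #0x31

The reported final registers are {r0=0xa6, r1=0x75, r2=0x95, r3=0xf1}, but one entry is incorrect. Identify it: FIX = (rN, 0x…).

FIX = (r3, 0xeb)

[0] flags=1000 → (cmp)
[1] flags=1000 EQ?F → skip
[2] flags=1000 LT?T → r1=0x14
[3] flags=1000 VS?F → skip
[4] flags=0000 → (cmp)
[5] flags=0000 LT?F → skip
[6] flags=0000 LS?T → r2=0x95
[7] flags=0000 CS?F → skip
[8] flags=0000 → (cmp)
[9] flags=0000 GT?T → r3=0xeb
[10] flags=0000 VC?T → r1=0x75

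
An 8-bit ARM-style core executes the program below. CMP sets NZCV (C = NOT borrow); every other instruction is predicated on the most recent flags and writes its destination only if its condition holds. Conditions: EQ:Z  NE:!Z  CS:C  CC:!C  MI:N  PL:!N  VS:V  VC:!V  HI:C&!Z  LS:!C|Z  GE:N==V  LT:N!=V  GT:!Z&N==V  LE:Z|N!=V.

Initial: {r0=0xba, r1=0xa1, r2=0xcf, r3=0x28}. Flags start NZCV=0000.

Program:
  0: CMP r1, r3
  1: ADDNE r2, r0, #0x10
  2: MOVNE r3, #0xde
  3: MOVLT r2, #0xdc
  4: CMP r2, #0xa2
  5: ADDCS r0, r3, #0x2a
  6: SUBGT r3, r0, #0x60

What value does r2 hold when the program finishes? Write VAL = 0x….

[0] flags=0011 → (cmp)
[1] flags=0011 NE?T → r2=0xca
[2] flags=0011 NE?T → r3=0xde
[3] flags=0011 LT?T → r2=0xdc
[4] flags=0010 → (cmp)
[5] flags=0010 CS?T → r0=0x08
[6] flags=0010 GT?T → r3=0xa8

VAL = 0xdc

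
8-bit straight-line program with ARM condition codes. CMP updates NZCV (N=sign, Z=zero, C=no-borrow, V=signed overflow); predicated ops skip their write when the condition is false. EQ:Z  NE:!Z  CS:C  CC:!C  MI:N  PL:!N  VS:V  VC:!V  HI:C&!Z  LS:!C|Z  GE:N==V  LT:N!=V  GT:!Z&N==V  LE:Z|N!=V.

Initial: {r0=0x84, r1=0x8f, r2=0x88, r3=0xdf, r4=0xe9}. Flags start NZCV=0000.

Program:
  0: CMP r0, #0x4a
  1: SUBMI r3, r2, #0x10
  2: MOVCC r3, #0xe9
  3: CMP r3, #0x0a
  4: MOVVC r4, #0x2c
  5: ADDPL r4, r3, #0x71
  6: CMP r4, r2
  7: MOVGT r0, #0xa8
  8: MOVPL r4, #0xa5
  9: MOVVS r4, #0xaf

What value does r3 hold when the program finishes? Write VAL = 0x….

0: ✓ CMP  NZCV=0011
1: · SUBMI
2: · MOVCC
3: ✓ CMP  NZCV=1010
4: ✓ MOVVC  r4←0x2c
5: · ADDPL
6: ✓ CMP  NZCV=1001
7: ✓ MOVGT  r0←0xa8
8: · MOVPL
9: ✓ MOVVS  r4←0xaf

VAL = 0xdf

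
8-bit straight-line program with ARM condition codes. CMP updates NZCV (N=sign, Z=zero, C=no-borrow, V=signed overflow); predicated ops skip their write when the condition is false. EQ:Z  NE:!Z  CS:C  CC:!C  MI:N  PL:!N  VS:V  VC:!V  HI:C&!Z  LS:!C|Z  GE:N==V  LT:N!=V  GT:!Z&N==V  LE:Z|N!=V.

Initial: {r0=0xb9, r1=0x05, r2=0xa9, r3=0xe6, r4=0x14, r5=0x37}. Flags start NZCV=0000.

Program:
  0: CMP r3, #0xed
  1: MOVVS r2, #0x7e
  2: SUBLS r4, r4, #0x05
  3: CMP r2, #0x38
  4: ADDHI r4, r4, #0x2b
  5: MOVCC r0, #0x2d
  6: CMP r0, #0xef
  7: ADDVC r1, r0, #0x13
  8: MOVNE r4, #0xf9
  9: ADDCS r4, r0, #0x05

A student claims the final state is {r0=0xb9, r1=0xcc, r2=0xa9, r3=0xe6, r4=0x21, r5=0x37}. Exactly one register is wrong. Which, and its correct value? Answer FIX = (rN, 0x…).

[0] flags=1000 → (cmp)
[1] flags=1000 VS?F → skip
[2] flags=1000 LS?T → r4=0x0f
[3] flags=0011 → (cmp)
[4] flags=0011 HI?T → r4=0x3a
[5] flags=0011 CC?F → skip
[6] flags=1000 → (cmp)
[7] flags=1000 VC?T → r1=0xcc
[8] flags=1000 NE?T → r4=0xf9
[9] flags=1000 CS?F → skip

FIX = (r4, 0xf9)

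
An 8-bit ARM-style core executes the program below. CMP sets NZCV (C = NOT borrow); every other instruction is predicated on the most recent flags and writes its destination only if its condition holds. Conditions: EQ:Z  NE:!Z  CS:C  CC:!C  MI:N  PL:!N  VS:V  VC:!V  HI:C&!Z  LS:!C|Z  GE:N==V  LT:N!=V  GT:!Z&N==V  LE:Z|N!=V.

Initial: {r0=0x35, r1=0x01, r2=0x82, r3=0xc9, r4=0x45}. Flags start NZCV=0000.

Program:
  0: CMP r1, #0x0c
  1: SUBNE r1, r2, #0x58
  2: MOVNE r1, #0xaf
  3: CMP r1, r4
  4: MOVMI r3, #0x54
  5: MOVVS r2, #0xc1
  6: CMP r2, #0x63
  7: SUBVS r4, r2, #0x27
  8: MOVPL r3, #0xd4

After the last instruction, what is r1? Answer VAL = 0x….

VAL = 0xaf

[0] flags=1000 → (cmp)
[1] flags=1000 NE?T → r1=0x2a
[2] flags=1000 NE?T → r1=0xaf
[3] flags=0011 → (cmp)
[4] flags=0011 MI?F → skip
[5] flags=0011 VS?T → r2=0xc1
[6] flags=0011 → (cmp)
[7] flags=0011 VS?T → r4=0x9a
[8] flags=0011 PL?T → r3=0xd4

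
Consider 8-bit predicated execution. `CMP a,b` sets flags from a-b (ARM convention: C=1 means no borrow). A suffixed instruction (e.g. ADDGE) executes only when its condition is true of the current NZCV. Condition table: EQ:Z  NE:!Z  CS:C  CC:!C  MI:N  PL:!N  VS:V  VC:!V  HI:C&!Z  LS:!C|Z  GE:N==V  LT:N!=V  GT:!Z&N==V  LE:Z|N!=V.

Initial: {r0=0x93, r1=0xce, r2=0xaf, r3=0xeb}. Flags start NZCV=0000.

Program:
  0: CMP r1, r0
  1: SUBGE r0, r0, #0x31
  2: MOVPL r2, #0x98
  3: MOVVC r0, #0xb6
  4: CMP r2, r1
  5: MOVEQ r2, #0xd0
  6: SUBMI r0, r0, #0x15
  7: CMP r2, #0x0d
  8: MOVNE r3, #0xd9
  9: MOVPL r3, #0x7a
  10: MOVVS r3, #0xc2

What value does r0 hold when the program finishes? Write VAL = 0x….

[0] flags=0010 → (cmp)
[1] flags=0010 GE?T → r0=0x62
[2] flags=0010 PL?T → r2=0x98
[3] flags=0010 VC?T → r0=0xb6
[4] flags=1000 → (cmp)
[5] flags=1000 EQ?F → skip
[6] flags=1000 MI?T → r0=0xa1
[7] flags=1010 → (cmp)
[8] flags=1010 NE?T → r3=0xd9
[9] flags=1010 PL?F → skip
[10] flags=1010 VS?F → skip

VAL = 0xa1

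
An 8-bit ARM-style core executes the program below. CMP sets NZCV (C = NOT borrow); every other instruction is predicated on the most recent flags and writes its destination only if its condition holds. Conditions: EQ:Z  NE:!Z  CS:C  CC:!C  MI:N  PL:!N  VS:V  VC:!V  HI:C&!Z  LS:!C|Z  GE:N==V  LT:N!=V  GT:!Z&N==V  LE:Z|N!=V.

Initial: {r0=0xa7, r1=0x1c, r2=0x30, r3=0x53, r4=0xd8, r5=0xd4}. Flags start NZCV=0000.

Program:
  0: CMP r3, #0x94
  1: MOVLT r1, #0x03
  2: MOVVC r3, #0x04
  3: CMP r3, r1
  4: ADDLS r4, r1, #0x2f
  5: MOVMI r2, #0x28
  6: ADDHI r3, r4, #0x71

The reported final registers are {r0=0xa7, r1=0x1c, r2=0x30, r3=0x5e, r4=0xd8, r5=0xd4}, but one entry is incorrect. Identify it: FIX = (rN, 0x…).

FIX = (r3, 0x49)

[0] flags=1001 → (cmp)
[1] flags=1001 LT?F → skip
[2] flags=1001 VC?F → skip
[3] flags=0010 → (cmp)
[4] flags=0010 LS?F → skip
[5] flags=0010 MI?F → skip
[6] flags=0010 HI?T → r3=0x49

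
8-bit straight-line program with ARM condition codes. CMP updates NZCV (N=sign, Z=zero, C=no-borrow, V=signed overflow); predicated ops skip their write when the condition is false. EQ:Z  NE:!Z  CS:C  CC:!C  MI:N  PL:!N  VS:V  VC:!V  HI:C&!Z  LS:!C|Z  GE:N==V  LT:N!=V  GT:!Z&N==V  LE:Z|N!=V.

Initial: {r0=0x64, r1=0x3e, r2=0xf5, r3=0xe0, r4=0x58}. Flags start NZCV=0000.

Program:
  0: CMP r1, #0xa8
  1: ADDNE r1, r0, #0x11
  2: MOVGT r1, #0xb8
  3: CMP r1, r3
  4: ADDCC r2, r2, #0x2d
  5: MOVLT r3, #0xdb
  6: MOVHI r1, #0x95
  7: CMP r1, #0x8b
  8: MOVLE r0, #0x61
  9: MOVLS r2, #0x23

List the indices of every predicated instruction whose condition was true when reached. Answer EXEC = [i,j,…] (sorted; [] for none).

0: ✓ CMP  NZCV=1001
1: ✓ ADDNE  r1←0x75
2: ✓ MOVGT  r1←0xb8
3: ✓ CMP  NZCV=1000
4: ✓ ADDCC  r2←0x22
5: ✓ MOVLT  r3←0xdb
6: · MOVHI
7: ✓ CMP  NZCV=0010
8: · MOVLE
9: · MOVLS

EXEC = [1,2,4,5]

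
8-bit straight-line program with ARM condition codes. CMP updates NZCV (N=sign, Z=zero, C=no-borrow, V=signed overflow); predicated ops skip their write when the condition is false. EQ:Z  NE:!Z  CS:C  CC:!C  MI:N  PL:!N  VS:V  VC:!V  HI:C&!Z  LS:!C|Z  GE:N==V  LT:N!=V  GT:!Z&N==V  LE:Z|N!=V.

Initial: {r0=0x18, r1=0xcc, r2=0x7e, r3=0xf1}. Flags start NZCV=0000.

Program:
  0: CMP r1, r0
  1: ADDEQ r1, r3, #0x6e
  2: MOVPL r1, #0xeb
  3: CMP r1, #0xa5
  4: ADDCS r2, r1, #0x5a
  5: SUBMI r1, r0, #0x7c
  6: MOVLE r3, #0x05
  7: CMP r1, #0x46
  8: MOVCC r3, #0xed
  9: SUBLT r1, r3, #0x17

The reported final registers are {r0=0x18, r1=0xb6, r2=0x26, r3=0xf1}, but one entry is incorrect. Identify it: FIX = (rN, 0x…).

FIX = (r1, 0xda)

0: ✓ CMP  NZCV=1010
1: · ADDEQ
2: · MOVPL
3: ✓ CMP  NZCV=0010
4: ✓ ADDCS  r2←0x26
5: · SUBMI
6: · MOVLE
7: ✓ CMP  NZCV=1010
8: · MOVCC
9: ✓ SUBLT  r1←0xda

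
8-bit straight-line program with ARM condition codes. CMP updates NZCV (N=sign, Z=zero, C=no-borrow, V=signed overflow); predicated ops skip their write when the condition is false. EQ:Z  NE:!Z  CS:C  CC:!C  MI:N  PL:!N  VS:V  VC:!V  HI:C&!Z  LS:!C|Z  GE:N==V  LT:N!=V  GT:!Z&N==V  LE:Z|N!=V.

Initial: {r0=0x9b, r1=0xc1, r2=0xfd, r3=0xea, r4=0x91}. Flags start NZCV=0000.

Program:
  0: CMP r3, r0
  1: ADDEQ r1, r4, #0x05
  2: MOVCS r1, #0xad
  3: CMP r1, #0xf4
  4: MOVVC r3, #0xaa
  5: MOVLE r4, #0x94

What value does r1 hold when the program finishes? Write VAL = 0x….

[0] flags=0010 → (cmp)
[1] flags=0010 EQ?F → skip
[2] flags=0010 CS?T → r1=0xad
[3] flags=1000 → (cmp)
[4] flags=1000 VC?T → r3=0xaa
[5] flags=1000 LE?T → r4=0x94

VAL = 0xad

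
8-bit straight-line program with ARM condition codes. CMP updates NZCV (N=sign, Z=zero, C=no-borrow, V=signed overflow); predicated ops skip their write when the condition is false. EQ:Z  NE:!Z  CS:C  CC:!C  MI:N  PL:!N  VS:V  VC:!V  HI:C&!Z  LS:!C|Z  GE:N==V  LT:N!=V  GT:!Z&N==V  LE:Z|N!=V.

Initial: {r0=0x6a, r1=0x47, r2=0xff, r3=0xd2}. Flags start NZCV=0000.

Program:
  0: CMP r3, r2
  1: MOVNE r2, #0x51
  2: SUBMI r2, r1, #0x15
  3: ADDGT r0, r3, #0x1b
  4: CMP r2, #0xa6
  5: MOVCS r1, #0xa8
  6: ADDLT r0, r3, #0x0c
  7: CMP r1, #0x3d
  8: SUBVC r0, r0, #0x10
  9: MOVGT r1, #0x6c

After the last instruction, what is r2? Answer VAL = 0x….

VAL = 0x32

[0] flags=1000 → (cmp)
[1] flags=1000 NE?T → r2=0x51
[2] flags=1000 MI?T → r2=0x32
[3] flags=1000 GT?F → skip
[4] flags=1001 → (cmp)
[5] flags=1001 CS?F → skip
[6] flags=1001 LT?F → skip
[7] flags=0010 → (cmp)
[8] flags=0010 VC?T → r0=0x5a
[9] flags=0010 GT?T → r1=0x6c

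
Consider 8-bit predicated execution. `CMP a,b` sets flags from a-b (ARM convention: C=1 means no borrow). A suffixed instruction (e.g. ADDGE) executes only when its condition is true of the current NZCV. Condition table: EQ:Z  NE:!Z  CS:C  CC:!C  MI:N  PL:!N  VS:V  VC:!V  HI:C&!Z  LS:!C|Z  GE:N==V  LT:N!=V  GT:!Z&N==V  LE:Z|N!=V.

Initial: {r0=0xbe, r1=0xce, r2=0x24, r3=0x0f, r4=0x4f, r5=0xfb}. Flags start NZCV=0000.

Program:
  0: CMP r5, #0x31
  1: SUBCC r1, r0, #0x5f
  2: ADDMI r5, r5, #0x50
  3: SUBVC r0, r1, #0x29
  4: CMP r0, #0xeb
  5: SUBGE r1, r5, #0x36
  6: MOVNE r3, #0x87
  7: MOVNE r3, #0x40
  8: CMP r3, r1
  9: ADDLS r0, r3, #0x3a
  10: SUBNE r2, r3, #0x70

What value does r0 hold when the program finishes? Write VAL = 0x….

[0] flags=1010 → (cmp)
[1] flags=1010 CC?F → skip
[2] flags=1010 MI?T → r5=0x4b
[3] flags=1010 VC?T → r0=0xa5
[4] flags=1000 → (cmp)
[5] flags=1000 GE?F → skip
[6] flags=1000 NE?T → r3=0x87
[7] flags=1000 NE?T → r3=0x40
[8] flags=0000 → (cmp)
[9] flags=0000 LS?T → r0=0x7a
[10] flags=0000 NE?T → r2=0xd0

VAL = 0x7a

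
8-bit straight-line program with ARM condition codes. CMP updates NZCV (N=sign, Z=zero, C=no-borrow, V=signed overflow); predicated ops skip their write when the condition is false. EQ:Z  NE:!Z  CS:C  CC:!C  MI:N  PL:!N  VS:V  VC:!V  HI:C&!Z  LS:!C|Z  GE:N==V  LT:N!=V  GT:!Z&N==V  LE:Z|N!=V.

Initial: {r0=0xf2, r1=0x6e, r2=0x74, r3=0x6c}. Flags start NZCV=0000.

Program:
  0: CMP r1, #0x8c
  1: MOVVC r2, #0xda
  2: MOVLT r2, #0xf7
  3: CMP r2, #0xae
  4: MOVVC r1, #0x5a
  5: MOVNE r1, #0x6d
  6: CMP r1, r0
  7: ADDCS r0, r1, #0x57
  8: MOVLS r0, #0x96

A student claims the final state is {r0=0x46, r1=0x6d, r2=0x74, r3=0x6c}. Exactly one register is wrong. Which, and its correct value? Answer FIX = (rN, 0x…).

0: ✓ CMP  NZCV=1001
1: · MOVVC
2: · MOVLT
3: ✓ CMP  NZCV=1001
4: · MOVVC
5: ✓ MOVNE  r1←0x6d
6: ✓ CMP  NZCV=0000
7: · ADDCS
8: ✓ MOVLS  r0←0x96

FIX = (r0, 0x96)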